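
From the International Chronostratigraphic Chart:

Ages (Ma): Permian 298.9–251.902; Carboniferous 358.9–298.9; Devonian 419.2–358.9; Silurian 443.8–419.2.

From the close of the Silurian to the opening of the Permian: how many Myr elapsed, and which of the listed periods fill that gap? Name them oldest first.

End of Silurian = 419.2 Ma; start of Permian = 298.9 Ma.
Gap = 419.2 − 298.9 = 120.3 Myr.
Periods wholly inside 419.2–298.9 Ma: Devonian (419.2–358.9), Carboniferous (358.9–298.9).

120.3 million years; Devonian, Carboniferous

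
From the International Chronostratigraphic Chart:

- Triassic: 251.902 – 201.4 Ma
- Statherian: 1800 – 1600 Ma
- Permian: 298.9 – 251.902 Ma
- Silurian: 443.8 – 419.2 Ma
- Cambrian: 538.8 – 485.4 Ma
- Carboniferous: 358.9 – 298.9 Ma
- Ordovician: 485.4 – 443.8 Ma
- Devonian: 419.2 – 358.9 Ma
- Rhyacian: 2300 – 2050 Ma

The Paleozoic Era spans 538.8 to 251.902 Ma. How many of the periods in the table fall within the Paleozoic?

Periods inside 538.8–251.902 Ma: Cambrian, Ordovician, Silurian, Devonian, Carboniferous, Permian — 6 in total.

6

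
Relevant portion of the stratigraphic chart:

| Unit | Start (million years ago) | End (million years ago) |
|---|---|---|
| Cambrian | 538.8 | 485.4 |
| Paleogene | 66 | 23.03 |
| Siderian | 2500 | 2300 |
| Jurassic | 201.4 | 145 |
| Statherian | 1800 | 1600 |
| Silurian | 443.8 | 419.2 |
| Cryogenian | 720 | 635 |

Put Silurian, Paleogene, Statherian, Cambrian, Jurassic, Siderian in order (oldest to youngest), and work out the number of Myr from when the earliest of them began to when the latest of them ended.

From the excerpt: Silurian 443.8–419.2; Paleogene 66–23.03; Statherian 1800–1600; Cambrian 538.8–485.4; Jurassic 201.4–145; Siderian 2500–2300 (Ma).
Larger Ma is earlier, so the oldest is Siderian and the youngest is Paleogene; oldest to youngest: Siderian, Statherian, Cambrian, Silurian, Jurassic, Paleogene.
Oldest start 2500 minus youngest end 23.03 gives 2476.97 Myr overall.

Siderian, Statherian, Cambrian, Silurian, Jurassic, Paleogene; total span 2476.97 Myr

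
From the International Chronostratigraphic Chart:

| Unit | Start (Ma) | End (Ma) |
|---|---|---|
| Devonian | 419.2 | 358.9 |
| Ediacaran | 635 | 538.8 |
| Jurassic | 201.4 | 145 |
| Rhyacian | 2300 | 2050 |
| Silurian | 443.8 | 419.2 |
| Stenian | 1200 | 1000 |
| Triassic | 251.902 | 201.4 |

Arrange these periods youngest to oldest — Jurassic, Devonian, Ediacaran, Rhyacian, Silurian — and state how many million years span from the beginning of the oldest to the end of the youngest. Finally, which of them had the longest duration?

From the excerpt: Jurassic 201.4–145; Devonian 419.2–358.9; Ediacaran 635–538.8; Rhyacian 2300–2050; Silurian 443.8–419.2 (Ma).
Larger Ma is earlier, so the oldest is Rhyacian and the youngest is Jurassic; youngest to oldest: Jurassic, Devonian, Silurian, Ediacaran, Rhyacian.
Oldest start 2300 minus youngest end 145 gives 2155 Myr overall.
Individual lengths (start − end): Devonian 60.3; Ediacaran 96.2; Rhyacian 250; Silurian 24.6; Jurassic 56.4. The largest is Rhyacian at 250 Myr.

Jurassic, Devonian, Silurian, Ediacaran, Rhyacian; total span 2155 Myr; longest is Rhyacian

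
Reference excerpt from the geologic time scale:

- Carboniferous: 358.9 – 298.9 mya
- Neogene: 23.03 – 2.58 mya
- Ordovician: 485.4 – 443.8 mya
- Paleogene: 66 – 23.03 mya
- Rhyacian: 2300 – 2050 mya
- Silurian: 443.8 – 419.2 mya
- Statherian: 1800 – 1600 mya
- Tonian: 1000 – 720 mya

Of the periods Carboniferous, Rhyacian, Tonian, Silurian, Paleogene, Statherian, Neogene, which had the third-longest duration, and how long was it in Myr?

Statherian, 200 million years

Durations: Carboniferous 60; Rhyacian 250; Tonian 280; Silurian 24.6; Paleogene 42.97; Statherian 200; Neogene 20.45 Myr.
Sorted longest-first: Tonian (280), Rhyacian (250), Statherian (200), Carboniferous (60), Paleogene (42.97), Silurian (24.6), Neogene (20.45).
The third longest is Statherian at 200 Myr.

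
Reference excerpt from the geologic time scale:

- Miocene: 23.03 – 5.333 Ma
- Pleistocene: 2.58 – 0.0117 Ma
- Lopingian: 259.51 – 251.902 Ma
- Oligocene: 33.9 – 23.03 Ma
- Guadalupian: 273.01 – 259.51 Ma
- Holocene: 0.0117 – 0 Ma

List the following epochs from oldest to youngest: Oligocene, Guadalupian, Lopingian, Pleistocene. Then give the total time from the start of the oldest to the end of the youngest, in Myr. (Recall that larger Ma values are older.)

Guadalupian, Lopingian, Oligocene, Pleistocene; total span 272.9983 Myr

Start ages (Ma): Guadalupian 273.01, Lopingian 259.51, Oligocene 33.9, Pleistocene 2.58.
Ordered oldest to youngest: Guadalupian, Lopingian, Oligocene, Pleistocene.
Span = 273.01 − 0.0117 = 272.9983 Myr.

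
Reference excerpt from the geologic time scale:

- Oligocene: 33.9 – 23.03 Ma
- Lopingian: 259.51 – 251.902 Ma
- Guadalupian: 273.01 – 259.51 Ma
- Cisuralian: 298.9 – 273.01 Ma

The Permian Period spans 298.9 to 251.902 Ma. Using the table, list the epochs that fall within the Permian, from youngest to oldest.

Lopingian, Guadalupian, Cisuralian

Epochs with both bounds inside 298.9–251.902 Ma: Lopingian (259.51–251.902), Guadalupian (273.01–259.51), Cisuralian (298.9–273.01).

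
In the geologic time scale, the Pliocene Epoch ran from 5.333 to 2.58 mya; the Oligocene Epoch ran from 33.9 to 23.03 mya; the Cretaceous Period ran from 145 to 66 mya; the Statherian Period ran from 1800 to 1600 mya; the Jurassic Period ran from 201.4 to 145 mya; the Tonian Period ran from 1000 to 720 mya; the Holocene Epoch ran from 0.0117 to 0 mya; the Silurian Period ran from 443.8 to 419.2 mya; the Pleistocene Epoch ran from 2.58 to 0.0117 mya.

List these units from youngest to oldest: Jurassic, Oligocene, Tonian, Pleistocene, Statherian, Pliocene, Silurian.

Read off each span (Ma): Jurassic 201.4–145; Oligocene 33.9–23.03; Tonian 1000–720; Pleistocene 2.58–0.0117; Statherian 1800–1600; Pliocene 5.333–2.58; Silurian 443.8–419.2.
Larger Ma is older, so oldest→youngest is Statherian, Tonian, Silurian, Jurassic, Oligocene, Pliocene, Pleistocene; reverse it for youngest→oldest.

Pleistocene, Pliocene, Oligocene, Jurassic, Silurian, Tonian, Statherian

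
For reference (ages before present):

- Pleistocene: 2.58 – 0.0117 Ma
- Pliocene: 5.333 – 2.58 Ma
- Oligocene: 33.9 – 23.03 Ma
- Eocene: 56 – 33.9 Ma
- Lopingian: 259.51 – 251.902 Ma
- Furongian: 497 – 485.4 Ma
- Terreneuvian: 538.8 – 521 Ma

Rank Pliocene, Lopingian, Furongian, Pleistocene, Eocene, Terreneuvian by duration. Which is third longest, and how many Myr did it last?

Durations: Pliocene 2.753; Lopingian 7.608; Furongian 11.6; Pleistocene 2.5683; Eocene 22.1; Terreneuvian 17.8 Myr.
Sorted longest-first: Eocene (22.1), Terreneuvian (17.8), Furongian (11.6), Lopingian (7.608), Pliocene (2.753), Pleistocene (2.5683).
The third longest is Furongian at 11.6 Myr.

Furongian, 11.6 million years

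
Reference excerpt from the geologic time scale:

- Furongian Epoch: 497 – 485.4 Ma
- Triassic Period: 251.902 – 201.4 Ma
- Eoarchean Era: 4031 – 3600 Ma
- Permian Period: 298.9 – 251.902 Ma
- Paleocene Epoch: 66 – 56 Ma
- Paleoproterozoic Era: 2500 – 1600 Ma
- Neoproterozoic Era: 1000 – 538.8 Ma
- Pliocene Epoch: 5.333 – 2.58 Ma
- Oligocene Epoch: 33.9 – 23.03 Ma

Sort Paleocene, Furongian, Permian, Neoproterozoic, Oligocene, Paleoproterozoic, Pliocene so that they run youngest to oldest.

Pliocene, Oligocene, Paleocene, Permian, Furongian, Neoproterozoic, Paleoproterozoic

The oldest of these is Paleoproterozoic (starts 2500 Ma) and the youngest is Pliocene (ends 2.58 Ma).
In between, by decreasing start age: Neoproterozoic (1000), Furongian (497), Permian (298.9), Paleocene (66), Oligocene (33.9).
Listing youngest first means reversing that sequence.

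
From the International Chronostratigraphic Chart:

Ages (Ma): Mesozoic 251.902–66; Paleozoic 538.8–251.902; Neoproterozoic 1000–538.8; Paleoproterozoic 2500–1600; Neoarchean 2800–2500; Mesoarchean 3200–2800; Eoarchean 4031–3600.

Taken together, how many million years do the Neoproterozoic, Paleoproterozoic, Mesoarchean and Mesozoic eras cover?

Duration is start − end for each: (1000 − 538.8) + (2500 − 1600) + (3200 − 2800) + (251.902 − 66).
That is 461.2 + 900 + 400 + 185.902, which totals 1947.102 million years.

1947.102 million years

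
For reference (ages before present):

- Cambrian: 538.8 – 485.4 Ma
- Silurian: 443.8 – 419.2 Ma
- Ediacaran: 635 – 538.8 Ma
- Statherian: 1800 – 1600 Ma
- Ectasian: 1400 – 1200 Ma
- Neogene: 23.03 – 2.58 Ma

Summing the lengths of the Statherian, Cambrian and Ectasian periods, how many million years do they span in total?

Duration is start − end for each: (1800 − 1600) + (538.8 − 485.4) + (1400 − 1200).
That is 200 + 53.4 + 200, which totals 453.4 million years.

453.4 million years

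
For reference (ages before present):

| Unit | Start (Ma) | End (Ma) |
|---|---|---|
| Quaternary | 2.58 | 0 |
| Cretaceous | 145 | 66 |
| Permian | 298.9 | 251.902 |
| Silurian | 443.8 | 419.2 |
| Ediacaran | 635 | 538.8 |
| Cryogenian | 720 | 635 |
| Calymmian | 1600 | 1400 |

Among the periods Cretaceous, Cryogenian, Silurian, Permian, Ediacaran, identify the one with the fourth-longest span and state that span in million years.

Start − end for each: Cretaceous 145 − 66 = 79; Cryogenian 720 − 635 = 85; Silurian 443.8 − 419.2 = 24.6; Permian 298.9 − 251.902 = 46.998; Ediacaran 635 − 538.8 = 96.2.
Ranking these from longest: Ediacaran > Cryogenian > Cretaceous > Permian > Silurian.
Position 4 in that ranking is Permian, which lasted 46.998 Myr.

Permian, 46.998 million years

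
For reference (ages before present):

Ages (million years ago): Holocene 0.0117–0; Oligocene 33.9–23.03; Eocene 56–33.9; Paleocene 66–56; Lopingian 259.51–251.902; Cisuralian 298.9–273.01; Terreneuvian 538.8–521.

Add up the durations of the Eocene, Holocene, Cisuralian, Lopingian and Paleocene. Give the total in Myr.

Duration is start − end for each: (56 − 33.9) + (0.0117 − 0) + (298.9 − 273.01) + (259.51 − 251.902) + (66 − 56).
That is 22.1 + 0.0117 + 25.89 + 7.608 + 10, which totals 65.6097 million years.

65.6097 million years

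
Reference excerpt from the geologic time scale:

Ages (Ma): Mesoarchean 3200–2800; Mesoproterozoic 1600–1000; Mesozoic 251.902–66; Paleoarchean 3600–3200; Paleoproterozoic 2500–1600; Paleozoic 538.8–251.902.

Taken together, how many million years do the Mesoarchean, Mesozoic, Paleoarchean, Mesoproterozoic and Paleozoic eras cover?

1872.8 million years

Duration is start − end for each: (3200 − 2800) + (251.902 − 66) + (3600 − 3200) + (1600 − 1000) + (538.8 − 251.902).
That is 400 + 185.902 + 400 + 600 + 286.898, which totals 1872.8 million years.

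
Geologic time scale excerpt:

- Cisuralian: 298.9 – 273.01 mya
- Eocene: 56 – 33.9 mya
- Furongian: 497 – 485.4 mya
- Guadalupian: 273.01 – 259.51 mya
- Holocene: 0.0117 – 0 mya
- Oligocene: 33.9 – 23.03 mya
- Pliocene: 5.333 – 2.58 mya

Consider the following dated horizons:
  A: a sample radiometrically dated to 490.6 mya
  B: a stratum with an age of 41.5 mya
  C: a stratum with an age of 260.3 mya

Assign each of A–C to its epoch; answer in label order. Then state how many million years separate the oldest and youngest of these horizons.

A: 490.6 Ma lies in 497–485.4 Ma, so Furongian.
B: 41.5 Ma lies in 56–33.9 Ma, so Eocene.
C: 260.3 Ma lies in 273.01–259.51 Ma, so Guadalupian.
Oldest = 490.6 Ma, youngest = 41.5 Ma → span 449.1 Myr.

A — Furongian; B — Eocene; C — Guadalupian; span 449.1 million years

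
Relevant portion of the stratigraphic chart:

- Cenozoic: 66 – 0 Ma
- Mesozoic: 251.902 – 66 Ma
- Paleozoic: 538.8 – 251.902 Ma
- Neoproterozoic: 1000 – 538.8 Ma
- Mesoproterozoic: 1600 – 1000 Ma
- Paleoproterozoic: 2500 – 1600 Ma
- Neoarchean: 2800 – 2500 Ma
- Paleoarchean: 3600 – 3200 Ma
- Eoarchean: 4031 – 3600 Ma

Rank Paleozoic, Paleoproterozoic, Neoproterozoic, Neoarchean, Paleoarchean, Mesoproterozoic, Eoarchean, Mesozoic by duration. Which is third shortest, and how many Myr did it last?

Durations: Paleozoic 286.898; Paleoproterozoic 900; Neoproterozoic 461.2; Neoarchean 300; Paleoarchean 400; Mesoproterozoic 600; Eoarchean 431; Mesozoic 185.902 Myr.
Sorted shortest-first: Mesozoic (185.902), Paleozoic (286.898), Neoarchean (300), Paleoarchean (400), Eoarchean (431), Neoproterozoic (461.2), Mesoproterozoic (600), Paleoproterozoic (900).
The third shortest is Neoarchean at 300 Myr.

Neoarchean, 300 million years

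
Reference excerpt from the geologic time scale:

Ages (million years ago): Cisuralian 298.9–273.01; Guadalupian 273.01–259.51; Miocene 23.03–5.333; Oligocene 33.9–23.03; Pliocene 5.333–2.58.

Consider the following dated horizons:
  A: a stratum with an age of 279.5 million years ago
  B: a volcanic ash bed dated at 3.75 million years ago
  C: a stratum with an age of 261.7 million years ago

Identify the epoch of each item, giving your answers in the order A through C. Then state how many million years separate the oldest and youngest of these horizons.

A — Cisuralian; B — Pliocene; C — Guadalupian; span 275.75 million years

A: 279.5 Ma lies in 298.9–273.01 Ma, so Cisuralian.
B: 3.75 Ma lies in 5.333–2.58 Ma, so Pliocene.
C: 261.7 Ma lies in 273.01–259.51 Ma, so Guadalupian.
Oldest = 279.5 Ma, youngest = 3.75 Ma → span 275.75 Myr.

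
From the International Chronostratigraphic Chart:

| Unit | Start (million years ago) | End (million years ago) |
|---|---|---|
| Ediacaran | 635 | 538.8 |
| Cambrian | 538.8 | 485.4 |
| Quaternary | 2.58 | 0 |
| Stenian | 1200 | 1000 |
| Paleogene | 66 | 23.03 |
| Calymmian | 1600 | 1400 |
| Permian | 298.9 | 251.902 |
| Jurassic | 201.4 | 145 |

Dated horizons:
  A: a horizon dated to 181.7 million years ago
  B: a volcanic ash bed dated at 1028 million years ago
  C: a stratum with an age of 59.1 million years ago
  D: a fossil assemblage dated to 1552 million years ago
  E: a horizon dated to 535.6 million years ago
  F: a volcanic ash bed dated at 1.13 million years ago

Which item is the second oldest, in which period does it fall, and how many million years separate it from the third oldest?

Larger Ma means older, so oldest first: D 1552 > B 1028 > E 535.6 > A 181.7 > C 59.1 > F 1.13.
Counting 2 along gives B (1028 Ma); the excerpt puts that inside the Stenian, 1200–1000 Ma.
Next in line is E (535.6 Ma), and 1028 − 535.6 = 492.4 Myr.

B, in the Stenian; 492.4 million years to E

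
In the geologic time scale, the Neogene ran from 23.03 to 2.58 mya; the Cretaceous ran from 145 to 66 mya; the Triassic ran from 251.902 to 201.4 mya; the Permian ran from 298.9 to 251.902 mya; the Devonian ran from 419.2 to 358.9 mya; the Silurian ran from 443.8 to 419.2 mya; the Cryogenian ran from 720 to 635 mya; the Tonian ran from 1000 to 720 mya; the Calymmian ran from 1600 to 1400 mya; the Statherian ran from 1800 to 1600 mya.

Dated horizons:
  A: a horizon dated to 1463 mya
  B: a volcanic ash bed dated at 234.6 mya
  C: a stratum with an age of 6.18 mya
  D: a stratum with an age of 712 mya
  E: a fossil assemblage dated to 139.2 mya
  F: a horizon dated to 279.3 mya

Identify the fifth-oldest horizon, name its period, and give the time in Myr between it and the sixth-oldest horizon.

Larger Ma means older, so oldest first: A 1463 > D 712 > F 279.3 > B 234.6 > E 139.2 > C 6.18.
Counting 5 along gives E (139.2 Ma); the excerpt puts that inside the Cretaceous, 145–66 Ma.
Next in line is C (6.18 Ma), and 139.2 − 6.18 = 133.02 Myr.

E, in the Cretaceous; 133.02 million years to C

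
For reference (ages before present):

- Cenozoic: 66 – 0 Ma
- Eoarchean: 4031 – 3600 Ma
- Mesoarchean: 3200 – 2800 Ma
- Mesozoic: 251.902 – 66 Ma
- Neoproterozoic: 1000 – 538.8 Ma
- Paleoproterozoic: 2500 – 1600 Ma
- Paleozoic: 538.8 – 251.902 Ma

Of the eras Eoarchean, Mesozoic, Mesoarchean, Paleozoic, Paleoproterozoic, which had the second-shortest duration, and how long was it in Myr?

Start − end for each: Eoarchean 4031 − 3600 = 431; Mesozoic 251.902 − 66 = 185.902; Mesoarchean 3200 − 2800 = 400; Paleozoic 538.8 − 251.902 = 286.898; Paleoproterozoic 2500 − 1600 = 900.
Ranking these from shortest: Mesozoic < Paleozoic < Mesoarchean < Eoarchean < Paleoproterozoic.
Position 2 in that ranking is Paleozoic, which lasted 286.898 Myr.

Paleozoic, 286.898 million years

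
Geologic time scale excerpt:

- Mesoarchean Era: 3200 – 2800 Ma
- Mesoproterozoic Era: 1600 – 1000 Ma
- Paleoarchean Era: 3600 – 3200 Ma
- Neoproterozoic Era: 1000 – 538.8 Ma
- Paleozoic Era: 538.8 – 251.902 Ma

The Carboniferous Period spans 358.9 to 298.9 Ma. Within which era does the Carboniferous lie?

Paleozoic

The Carboniferous (358.9–298.9 Ma) lies entirely within 538.8–251.902 Ma, the Paleozoic Era.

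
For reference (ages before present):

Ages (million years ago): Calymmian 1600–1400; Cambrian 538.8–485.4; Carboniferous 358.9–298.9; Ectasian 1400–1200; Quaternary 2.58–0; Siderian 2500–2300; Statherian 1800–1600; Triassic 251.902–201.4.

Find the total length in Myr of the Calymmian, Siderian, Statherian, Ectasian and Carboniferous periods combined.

Each duration: Calymmian = 200; Siderian = 200; Statherian = 200; Ectasian = 200; Carboniferous = 60.
Sum: 200 + 200 + 200 + 200 + 60 = 860 Myr.

860 million years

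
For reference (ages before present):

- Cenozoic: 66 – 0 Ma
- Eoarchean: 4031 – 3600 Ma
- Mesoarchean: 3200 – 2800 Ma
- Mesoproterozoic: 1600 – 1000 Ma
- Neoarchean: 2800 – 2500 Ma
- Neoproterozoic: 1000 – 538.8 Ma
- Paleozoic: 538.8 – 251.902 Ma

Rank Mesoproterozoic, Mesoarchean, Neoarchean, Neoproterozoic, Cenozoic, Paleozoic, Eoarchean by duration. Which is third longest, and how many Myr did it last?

Durations: Mesoproterozoic 600; Mesoarchean 400; Neoarchean 300; Neoproterozoic 461.2; Cenozoic 66; Paleozoic 286.898; Eoarchean 431 Myr.
Sorted longest-first: Mesoproterozoic (600), Neoproterozoic (461.2), Eoarchean (431), Mesoarchean (400), Neoarchean (300), Paleozoic (286.898), Cenozoic (66).
The third longest is Eoarchean at 431 Myr.

Eoarchean, 431 million years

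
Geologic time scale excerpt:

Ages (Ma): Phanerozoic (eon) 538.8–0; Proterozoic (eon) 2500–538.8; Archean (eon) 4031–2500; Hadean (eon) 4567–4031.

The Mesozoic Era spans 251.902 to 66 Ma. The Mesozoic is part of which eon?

Phanerozoic

The Mesozoic (251.902–66 Ma) lies entirely within 538.8–0 Ma, the Phanerozoic Eon.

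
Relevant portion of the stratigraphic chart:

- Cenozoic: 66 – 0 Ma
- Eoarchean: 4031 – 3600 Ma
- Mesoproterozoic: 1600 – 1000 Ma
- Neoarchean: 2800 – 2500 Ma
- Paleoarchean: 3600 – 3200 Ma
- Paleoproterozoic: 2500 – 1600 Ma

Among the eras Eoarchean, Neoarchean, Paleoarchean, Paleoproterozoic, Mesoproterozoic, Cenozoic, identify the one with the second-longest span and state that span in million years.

Mesoproterozoic, 600 million years

Start − end for each: Eoarchean 4031 − 3600 = 431; Neoarchean 2800 − 2500 = 300; Paleoarchean 3600 − 3200 = 400; Paleoproterozoic 2500 − 1600 = 900; Mesoproterozoic 1600 − 1000 = 600; Cenozoic 66 − 0 = 66.
Ranking these from longest: Paleoproterozoic > Mesoproterozoic > Eoarchean > Paleoarchean > Neoarchean > Cenozoic.
Position 2 in that ranking is Mesoproterozoic, which lasted 600 Myr.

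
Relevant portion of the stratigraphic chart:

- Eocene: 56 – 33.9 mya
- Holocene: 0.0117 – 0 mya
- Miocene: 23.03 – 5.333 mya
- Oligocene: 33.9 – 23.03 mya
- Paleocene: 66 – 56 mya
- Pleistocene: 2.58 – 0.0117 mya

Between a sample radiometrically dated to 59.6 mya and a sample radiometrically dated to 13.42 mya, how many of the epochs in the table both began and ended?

2

The older date is 59.6 Ma and the younger is 13.42 Ma.
Epochs with start < 59.6 and end > 13.42 Ma: Eocene (56–33.9), Oligocene (33.9–23.03).
That is 2 complete epochs.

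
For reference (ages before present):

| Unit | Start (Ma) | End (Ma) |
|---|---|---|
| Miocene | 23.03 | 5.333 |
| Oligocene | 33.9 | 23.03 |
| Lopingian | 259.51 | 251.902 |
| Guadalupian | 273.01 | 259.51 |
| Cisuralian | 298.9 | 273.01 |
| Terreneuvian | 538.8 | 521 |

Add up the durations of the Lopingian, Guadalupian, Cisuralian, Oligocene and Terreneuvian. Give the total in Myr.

75.668 million years

Duration is start − end for each: (259.51 − 251.902) + (273.01 − 259.51) + (298.9 − 273.01) + (33.9 − 23.03) + (538.8 − 521).
That is 7.608 + 13.5 + 25.89 + 10.87 + 17.8, which totals 75.668 million years.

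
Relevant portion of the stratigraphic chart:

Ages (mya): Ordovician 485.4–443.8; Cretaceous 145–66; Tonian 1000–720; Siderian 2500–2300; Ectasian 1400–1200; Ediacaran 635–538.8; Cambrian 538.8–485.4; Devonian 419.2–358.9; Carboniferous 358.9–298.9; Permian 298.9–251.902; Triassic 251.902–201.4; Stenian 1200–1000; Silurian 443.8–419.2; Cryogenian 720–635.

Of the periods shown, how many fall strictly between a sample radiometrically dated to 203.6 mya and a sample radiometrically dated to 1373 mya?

1373 Ma sits inside the Ectasian (1400–1200) and 203.6 Ma inside the Triassic (251.902–201.4); neither of those is wholly between the two dates.
The listed periods lying completely between them are Stenian, Tonian, Cryogenian, Ediacaran, Cambrian, Ordovician, Silurian, Devonian, Carboniferous, Permian — 10 in all.

10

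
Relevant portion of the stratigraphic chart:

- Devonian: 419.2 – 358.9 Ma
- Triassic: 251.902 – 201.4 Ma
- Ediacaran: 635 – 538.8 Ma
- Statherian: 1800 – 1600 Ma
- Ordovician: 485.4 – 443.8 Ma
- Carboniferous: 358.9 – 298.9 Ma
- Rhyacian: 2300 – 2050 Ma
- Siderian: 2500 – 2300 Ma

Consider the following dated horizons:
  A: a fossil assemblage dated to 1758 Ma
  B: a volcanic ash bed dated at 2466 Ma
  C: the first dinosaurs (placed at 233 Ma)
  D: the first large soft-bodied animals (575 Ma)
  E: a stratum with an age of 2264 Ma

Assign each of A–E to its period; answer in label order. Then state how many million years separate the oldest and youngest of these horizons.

Match each age against the start–end ranges in the excerpt: A = 1758 Ma → Statherian (1800–1600); B = 2466 Ma → Siderian (2500–2300); C = 233 Ma → Triassic (251.902–201.4); D = 575 Ma → Ediacaran (635–538.8); E = 2264 Ma → Rhyacian (2300–2050).
The largest age is 2466 Ma and the smallest is 233 Ma; their difference is 2233 Myr.

A — Statherian; B — Siderian; C — Triassic; D — Ediacaran; E — Rhyacian; span 2233 million years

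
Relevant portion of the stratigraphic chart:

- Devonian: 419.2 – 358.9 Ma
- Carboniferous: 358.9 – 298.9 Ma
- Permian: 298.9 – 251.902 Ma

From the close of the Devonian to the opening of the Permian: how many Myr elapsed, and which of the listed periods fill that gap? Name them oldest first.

60 million years; Carboniferous

The Devonian closes at 358.9 Ma and the Permian opens at 298.9 Ma, so the interval is 358.9 − 298.9 = 60 Myr.
A period fits inside if it starts at or after 358.9 Ma and ends at or before 298.9 Ma; oldest first that gives Carboniferous.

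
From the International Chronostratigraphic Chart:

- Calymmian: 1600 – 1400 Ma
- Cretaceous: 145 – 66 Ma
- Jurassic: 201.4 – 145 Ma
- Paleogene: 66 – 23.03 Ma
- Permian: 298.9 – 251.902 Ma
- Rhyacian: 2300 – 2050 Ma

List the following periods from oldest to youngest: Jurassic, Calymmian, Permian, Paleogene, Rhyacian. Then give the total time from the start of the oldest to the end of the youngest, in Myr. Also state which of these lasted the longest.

Rhyacian, Calymmian, Permian, Jurassic, Paleogene; total span 2276.97 Myr; longest is Rhyacian

From the excerpt: Jurassic 201.4–145; Calymmian 1600–1400; Permian 298.9–251.902; Paleogene 66–23.03; Rhyacian 2300–2050 (Ma).
Larger Ma is earlier, so the oldest is Rhyacian and the youngest is Paleogene; oldest to youngest: Rhyacian, Calymmian, Permian, Jurassic, Paleogene.
Oldest start 2300 minus youngest end 23.03 gives 2276.97 Myr overall.
Individual lengths (start − end): Jurassic 56.4; Paleogene 42.97; Rhyacian 250; Calymmian 200; Permian 46.998. The largest is Rhyacian at 250 Myr.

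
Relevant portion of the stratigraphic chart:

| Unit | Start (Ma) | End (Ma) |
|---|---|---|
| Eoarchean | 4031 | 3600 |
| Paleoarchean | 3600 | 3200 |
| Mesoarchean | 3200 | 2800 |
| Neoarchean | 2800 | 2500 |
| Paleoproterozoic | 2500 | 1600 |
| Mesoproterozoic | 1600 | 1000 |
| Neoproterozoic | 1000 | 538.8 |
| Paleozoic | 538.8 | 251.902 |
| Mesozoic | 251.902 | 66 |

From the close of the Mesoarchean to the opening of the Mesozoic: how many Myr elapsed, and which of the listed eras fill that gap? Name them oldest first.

2548.098 million years; Neoarchean, Paleoproterozoic, Mesoproterozoic, Neoproterozoic, Paleozoic

End of Mesoarchean = 2800 Ma; start of Mesozoic = 251.902 Ma.
Gap = 2800 − 251.902 = 2548.098 Myr.
Eras wholly inside 2800–251.902 Ma: Neoarchean (2800–2500), Paleoproterozoic (2500–1600), Mesoproterozoic (1600–1000), Neoproterozoic (1000–538.8), Paleozoic (538.8–251.902).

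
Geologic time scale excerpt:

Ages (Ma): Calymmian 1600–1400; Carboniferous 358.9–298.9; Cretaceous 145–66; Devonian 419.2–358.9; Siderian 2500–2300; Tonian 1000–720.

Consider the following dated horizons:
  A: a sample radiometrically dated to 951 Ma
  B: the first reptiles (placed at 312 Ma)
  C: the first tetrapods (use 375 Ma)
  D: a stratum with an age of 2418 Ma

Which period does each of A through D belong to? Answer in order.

Match each age against the start–end ranges in the excerpt: A = 951 Ma → Tonian (1000–720); B = 312 Ma → Carboniferous (358.9–298.9); C = 375 Ma → Devonian (419.2–358.9); D = 2418 Ma → Siderian (2500–2300).

A — Tonian; B — Carboniferous; C — Devonian; D — Siderian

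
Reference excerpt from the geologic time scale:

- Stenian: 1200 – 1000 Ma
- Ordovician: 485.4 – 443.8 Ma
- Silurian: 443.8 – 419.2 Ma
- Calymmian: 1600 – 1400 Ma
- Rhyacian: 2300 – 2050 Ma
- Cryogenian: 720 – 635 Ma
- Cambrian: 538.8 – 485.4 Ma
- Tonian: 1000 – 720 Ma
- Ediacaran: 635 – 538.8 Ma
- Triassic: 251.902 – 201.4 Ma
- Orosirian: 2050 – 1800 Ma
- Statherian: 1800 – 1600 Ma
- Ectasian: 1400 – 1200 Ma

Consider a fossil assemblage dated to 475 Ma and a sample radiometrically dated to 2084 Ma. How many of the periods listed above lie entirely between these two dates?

9

2084 Ma sits inside the Rhyacian (2300–2050) and 475 Ma inside the Ordovician (485.4–443.8); neither of those is wholly between the two dates.
The listed periods lying completely between them are Orosirian, Statherian, Calymmian, Ectasian, Stenian, Tonian, Cryogenian, Ediacaran, Cambrian — 9 in all.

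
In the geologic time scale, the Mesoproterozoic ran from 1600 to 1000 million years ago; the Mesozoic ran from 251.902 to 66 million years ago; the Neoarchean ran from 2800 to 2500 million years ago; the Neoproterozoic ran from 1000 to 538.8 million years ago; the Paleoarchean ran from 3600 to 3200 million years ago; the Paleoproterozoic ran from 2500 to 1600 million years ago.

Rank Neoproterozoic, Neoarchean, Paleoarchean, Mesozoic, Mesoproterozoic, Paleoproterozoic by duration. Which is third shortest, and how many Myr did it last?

Durations: Neoproterozoic 461.2; Neoarchean 300; Paleoarchean 400; Mesozoic 185.902; Mesoproterozoic 600; Paleoproterozoic 900 Myr.
Sorted shortest-first: Mesozoic (185.902), Neoarchean (300), Paleoarchean (400), Neoproterozoic (461.2), Mesoproterozoic (600), Paleoproterozoic (900).
The third shortest is Paleoarchean at 400 Myr.

Paleoarchean, 400 million years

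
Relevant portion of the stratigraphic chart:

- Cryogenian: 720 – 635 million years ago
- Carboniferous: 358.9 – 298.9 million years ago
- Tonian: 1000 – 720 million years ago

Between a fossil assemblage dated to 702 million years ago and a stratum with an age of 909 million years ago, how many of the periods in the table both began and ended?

The older date is 909 Ma and the younger is 702 Ma.
No period both begins after 909 Ma and ends before 702 Ma, so the count is 0.

0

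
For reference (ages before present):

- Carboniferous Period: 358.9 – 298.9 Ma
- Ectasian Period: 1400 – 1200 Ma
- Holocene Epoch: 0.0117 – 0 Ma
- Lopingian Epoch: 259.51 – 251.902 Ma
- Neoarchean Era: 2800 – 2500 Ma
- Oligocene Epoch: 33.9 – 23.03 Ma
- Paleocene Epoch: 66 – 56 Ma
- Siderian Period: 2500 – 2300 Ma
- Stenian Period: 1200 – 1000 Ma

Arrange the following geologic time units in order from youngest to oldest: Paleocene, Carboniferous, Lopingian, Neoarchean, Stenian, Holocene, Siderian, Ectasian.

Sorting by start age (ascending Ma, since larger Ma = older): Holocene began 0.0117, Paleocene began 66, Lopingian began 259.51, Carboniferous began 358.9, Stenian began 1200, Ectasian began 1400, Siderian began 2500, Neoarchean began 2800.

Holocene, then Paleocene, then Lopingian, then Carboniferous, then Stenian, then Ectasian, then Siderian, then Neoarchean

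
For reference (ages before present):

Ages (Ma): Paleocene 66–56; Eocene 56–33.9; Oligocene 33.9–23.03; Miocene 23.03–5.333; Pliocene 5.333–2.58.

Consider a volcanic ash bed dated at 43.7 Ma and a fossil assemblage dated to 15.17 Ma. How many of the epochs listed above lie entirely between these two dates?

43.7 Ma sits inside the Eocene (56–33.9) and 15.17 Ma inside the Miocene (23.03–5.333); neither of those is wholly between the two dates.
The listed epochs lying completely between them are Oligocene — 1 in all.

1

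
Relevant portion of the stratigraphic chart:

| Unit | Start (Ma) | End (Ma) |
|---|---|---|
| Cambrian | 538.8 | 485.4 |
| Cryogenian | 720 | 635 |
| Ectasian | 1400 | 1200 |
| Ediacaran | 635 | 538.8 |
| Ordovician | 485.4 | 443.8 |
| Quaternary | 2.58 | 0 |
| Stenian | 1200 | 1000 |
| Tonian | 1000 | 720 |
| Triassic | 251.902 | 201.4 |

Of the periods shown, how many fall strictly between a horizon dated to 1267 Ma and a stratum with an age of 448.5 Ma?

The older date is 1267 Ma and the younger is 448.5 Ma.
Periods with start < 1267 and end > 448.5 Ma: Stenian (1200–1000), Tonian (1000–720), Cryogenian (720–635), Ediacaran (635–538.8), Cambrian (538.8–485.4).
That is 5 complete periods.

5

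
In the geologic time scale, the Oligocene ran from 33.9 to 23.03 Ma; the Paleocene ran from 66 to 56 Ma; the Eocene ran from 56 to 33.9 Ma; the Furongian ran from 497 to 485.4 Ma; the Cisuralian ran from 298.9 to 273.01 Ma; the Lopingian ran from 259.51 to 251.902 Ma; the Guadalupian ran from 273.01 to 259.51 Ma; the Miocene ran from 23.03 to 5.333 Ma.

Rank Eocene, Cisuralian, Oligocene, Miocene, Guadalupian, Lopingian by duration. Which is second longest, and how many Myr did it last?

Eocene, 22.1 million years

Start − end for each: Eocene 56 − 33.9 = 22.1; Cisuralian 298.9 − 273.01 = 25.89; Oligocene 33.9 − 23.03 = 10.87; Miocene 23.03 − 5.333 = 17.697; Guadalupian 273.01 − 259.51 = 13.5; Lopingian 259.51 − 251.902 = 7.608.
Ranking these from longest: Cisuralian > Eocene > Miocene > Guadalupian > Oligocene > Lopingian.
Position 2 in that ranking is Eocene, which lasted 22.1 Myr.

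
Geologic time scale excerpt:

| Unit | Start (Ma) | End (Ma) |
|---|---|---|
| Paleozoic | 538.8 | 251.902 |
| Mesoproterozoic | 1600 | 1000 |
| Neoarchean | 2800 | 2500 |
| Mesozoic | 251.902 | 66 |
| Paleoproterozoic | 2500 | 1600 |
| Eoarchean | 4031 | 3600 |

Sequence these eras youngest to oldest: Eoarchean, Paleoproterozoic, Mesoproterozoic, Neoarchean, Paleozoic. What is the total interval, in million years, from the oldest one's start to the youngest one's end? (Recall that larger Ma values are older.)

Paleozoic → Mesoproterozoic → Paleoproterozoic → Neoarchean → Eoarchean; total span 3779.098 Myr

From the excerpt: Eoarchean 4031–3600; Paleoproterozoic 2500–1600; Mesoproterozoic 1600–1000; Neoarchean 2800–2500; Paleozoic 538.8–251.902 (Ma).
Larger Ma is earlier, so the oldest is Eoarchean and the youngest is Paleozoic; youngest to oldest: Paleozoic, Mesoproterozoic, Paleoproterozoic, Neoarchean, Eoarchean.
Oldest start 4031 minus youngest end 251.902 gives 3779.098 Myr overall.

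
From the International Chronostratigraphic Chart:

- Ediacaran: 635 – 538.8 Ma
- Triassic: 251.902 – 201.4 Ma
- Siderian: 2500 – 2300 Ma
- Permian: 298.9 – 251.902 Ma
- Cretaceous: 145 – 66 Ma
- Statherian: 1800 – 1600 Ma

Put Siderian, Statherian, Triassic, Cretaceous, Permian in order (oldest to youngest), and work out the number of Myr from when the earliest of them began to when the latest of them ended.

Start ages (Ma): Siderian 2500, Statherian 1800, Permian 298.9, Triassic 251.902, Cretaceous 145.
Ordered oldest to youngest: Siderian, Statherian, Permian, Triassic, Cretaceous.
Span = 2500 − 66 = 2434 Myr.

Siderian → Statherian → Permian → Triassic → Cretaceous; total span 2434 Myr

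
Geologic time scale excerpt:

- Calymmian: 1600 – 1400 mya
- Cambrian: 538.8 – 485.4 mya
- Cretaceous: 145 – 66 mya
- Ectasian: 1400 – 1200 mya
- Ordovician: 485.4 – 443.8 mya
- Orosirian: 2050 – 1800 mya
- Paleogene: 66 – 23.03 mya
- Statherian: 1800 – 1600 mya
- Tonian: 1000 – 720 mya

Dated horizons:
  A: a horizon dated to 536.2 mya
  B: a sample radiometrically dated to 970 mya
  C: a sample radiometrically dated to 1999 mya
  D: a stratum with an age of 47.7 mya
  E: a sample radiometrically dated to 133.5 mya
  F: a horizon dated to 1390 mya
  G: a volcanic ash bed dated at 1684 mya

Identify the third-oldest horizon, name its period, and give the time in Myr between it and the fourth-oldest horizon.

F, in the Ectasian; 420 million years to B

Larger Ma means older, so oldest first: C 1999 > G 1684 > F 1390 > B 970 > A 536.2 > E 133.5 > D 47.7.
Counting 3 along gives F (1390 Ma); the excerpt puts that inside the Ectasian, 1400–1200 Ma.
Next in line is B (970 Ma), and 1390 − 970 = 420 Myr.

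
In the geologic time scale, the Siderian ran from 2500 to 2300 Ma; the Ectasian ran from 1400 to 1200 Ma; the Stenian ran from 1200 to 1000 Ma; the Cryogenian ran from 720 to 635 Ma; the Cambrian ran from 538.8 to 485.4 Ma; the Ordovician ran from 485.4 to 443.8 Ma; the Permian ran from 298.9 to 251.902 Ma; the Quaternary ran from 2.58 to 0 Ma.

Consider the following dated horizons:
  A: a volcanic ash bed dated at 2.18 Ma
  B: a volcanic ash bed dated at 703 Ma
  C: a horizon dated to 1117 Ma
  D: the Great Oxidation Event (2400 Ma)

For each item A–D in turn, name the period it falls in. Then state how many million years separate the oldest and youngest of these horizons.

A: 2.18 Ma lies in 2.58–0 Ma, so Quaternary.
B: 703 Ma lies in 720–635 Ma, so Cryogenian.
C: 1117 Ma lies in 1200–1000 Ma, so Stenian.
D: 2400 Ma lies in 2500–2300 Ma, so Siderian.
Oldest = 2400 Ma, youngest = 2.18 Ma → span 2397.82 Myr.

A — Quaternary; B — Cryogenian; C — Stenian; D — Siderian; span 2397.82 million years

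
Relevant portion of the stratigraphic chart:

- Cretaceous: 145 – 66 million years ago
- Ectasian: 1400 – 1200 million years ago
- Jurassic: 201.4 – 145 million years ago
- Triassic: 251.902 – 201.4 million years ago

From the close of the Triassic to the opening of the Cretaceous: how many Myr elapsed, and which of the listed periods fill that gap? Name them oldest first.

The Triassic closes at 201.4 Ma and the Cretaceous opens at 145 Ma, so the interval is 201.4 − 145 = 56.4 Myr.
A period fits inside if it starts at or after 201.4 Ma and ends at or before 145 Ma; oldest first that gives Jurassic.

56.4 million years; Jurassic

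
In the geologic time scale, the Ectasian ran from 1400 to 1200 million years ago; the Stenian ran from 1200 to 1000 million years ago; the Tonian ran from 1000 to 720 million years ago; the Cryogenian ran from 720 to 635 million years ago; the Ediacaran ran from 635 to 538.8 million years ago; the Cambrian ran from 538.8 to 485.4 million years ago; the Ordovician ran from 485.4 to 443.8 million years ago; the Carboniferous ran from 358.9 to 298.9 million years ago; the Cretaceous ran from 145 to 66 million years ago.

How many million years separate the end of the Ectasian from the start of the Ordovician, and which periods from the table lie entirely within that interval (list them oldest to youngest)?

End of Ectasian = 1200 Ma; start of Ordovician = 485.4 Ma.
Gap = 1200 − 485.4 = 714.6 Myr.
Periods wholly inside 1200–485.4 Ma: Stenian (1200–1000), Tonian (1000–720), Cryogenian (720–635), Ediacaran (635–538.8), Cambrian (538.8–485.4).

714.6 million years; Stenian, Tonian, Cryogenian, Ediacaran, Cambrian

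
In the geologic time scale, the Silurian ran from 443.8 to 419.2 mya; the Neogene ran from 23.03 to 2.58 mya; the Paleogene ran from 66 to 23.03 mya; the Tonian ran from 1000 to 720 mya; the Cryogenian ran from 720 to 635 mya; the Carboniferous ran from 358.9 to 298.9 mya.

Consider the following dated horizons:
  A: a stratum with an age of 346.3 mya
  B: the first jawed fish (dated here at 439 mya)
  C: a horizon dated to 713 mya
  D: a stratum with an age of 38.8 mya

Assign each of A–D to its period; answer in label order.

A — Carboniferous; B — Silurian; C — Cryogenian; D — Paleogene

Match each age against the start–end ranges in the excerpt: A = 346.3 Ma → Carboniferous (358.9–298.9); B = 439 Ma → Silurian (443.8–419.2); C = 713 Ma → Cryogenian (720–635); D = 38.8 Ma → Paleogene (66–23.03).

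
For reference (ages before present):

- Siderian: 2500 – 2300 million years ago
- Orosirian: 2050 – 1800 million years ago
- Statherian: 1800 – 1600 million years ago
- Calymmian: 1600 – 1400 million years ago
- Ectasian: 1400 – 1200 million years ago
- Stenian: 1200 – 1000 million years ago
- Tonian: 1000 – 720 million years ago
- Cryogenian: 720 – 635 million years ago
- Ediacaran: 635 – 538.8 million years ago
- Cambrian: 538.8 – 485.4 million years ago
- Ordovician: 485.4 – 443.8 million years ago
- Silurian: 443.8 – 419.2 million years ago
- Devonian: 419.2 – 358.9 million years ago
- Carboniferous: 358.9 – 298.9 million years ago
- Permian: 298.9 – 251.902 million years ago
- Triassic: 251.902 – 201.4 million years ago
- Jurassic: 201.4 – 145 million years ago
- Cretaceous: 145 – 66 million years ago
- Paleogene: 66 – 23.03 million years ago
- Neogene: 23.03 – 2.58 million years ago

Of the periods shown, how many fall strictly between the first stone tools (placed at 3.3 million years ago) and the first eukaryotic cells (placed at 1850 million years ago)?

The older date is 1850 Ma and the younger is 3.3 Ma.
Periods with start < 1850 and end > 3.3 Ma: Statherian (1800–1600), Calymmian (1600–1400), Ectasian (1400–1200), Stenian (1200–1000), Tonian (1000–720), Cryogenian (720–635), Ediacaran (635–538.8), Cambrian (538.8–485.4), Ordovician (485.4–443.8), Silurian (443.8–419.2), Devonian (419.2–358.9), Carboniferous (358.9–298.9), Permian (298.9–251.902), Triassic (251.902–201.4), Jurassic (201.4–145), Cretaceous (145–66), Paleogene (66–23.03).
That is 17 complete periods.

17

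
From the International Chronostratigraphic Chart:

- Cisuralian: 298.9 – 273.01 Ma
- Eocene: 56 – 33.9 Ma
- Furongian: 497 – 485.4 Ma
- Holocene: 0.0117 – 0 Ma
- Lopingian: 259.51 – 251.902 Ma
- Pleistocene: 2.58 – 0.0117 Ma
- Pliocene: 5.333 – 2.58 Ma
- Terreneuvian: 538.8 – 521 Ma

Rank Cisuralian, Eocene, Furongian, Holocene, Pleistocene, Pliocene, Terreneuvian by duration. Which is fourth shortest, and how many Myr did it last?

Start − end for each: Cisuralian 298.9 − 273.01 = 25.89; Eocene 56 − 33.9 = 22.1; Furongian 497 − 485.4 = 11.6; Holocene 0.0117 − 0 = 0.0117; Pleistocene 2.58 − 0.0117 = 2.5683; Pliocene 5.333 − 2.58 = 2.753; Terreneuvian 538.8 − 521 = 17.8.
Ranking these from shortest: Holocene < Pleistocene < Pliocene < Furongian < Terreneuvian < Eocene < Cisuralian.
Position 4 in that ranking is Furongian, which lasted 11.6 Myr.

Furongian, 11.6 million years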